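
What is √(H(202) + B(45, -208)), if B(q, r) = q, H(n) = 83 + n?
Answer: √330 ≈ 18.166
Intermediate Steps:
√(H(202) + B(45, -208)) = √((83 + 202) + 45) = √(285 + 45) = √330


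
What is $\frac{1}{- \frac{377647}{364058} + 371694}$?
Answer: $\frac{364058}{135317796605} \approx 2.6904 \cdot 10^{-6}$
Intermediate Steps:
$\frac{1}{- \frac{377647}{364058} + 371694} = \frac{1}{\frac{135317796605}{364058}} = \frac{364058}{135317796605}$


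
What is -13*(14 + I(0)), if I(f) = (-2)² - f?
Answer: -234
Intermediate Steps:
I(f) = 4 - f
-13*(14 + I(0)) = -13*(14 + (4 - 1*0)) = -13*(14 + (4 + 0)) = -13*(14 + 4) = -13*18 = -234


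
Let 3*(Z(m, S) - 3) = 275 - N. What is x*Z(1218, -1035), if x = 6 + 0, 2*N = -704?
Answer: 1272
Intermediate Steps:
N = -352 (N = (½)*(-704) = -352)
Z(m, S) = 212 (Z(m, S) = 3 + (275 - 1*(-352))/3 = 3 + (275 + 352)/3 = 3 + (⅓)*627 = 3 + 209 = 212)
x = 6
x*Z(1218, -1035) = 6*212 = 1272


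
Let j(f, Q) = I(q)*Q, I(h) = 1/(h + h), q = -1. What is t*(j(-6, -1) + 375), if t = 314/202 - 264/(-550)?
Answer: 3857887/5050 ≈ 763.94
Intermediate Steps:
I(h) = 1/(2*h)
j(f, Q) = -Q/2 (j(f, Q) = ((1/2)/(-1))*Q = ((1/2)*(-1))*Q = -Q/2)
t = 5137/2525 (t = 314*(1/202) - 264*(-1/550) = 157/101 + 12/25 = 5137/2525 ≈ 2.0345)
t*(j(-6, -1) + 375) = 5137*(-1/2*(-1) + 375)/2525 = 5137*(1/2 + 375)/2525 = (5137/2525)*(751/2) = 3857887/5050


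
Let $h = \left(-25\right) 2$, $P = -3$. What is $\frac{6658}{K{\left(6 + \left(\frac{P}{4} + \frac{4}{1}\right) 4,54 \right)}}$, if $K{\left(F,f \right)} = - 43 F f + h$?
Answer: $- \frac{3329}{22084} \approx -0.15074$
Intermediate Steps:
$h = -50$
$K{\left(F,f \right)} = -50 - 43 F f$ ($K{\left(F,f \right)} = - 43 F f - 50 = -50 - 43 F f$)
$\frac{6658}{K{\left(6 + \left(\frac{P}{4} + \frac{4}{1}\right) 4,54 \right)}} = \frac{6658}{-50 - 43 \left(6 + \left(- \frac{3}{4} + \frac{4}{1}\right) 4\right) 54} = \frac{6658}{-50 - 43 \left(6 + \left(\left(-3\right) \frac{1}{4} + 4 \cdot 1\right) 4\right) 54} = \frac{6658}{-50 - 43 \left(6 + \left(- \frac{3}{4} + 4\right) 4\right) 54} = \frac{6658}{-50 - 43 \left(6 + \frac{13}{4} \cdot 4\right) 54} = \frac{6658}{-50 - 43 \left(6 + 13\right) 54} = \frac{6658}{-50 - 817 \cdot 54} = \frac{6658}{-50 - 44118} = \frac{6658}{-44168} = 6658 \left(- \frac{1}{44168}\right) = - \frac{3329}{22084}$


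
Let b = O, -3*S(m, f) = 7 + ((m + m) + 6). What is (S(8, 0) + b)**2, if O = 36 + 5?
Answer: 8836/9 ≈ 981.78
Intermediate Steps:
S(m, f) = -13/3 - 2*m/3 (S(m, f) = -(7 + ((m + m) + 6))/3 = -(7 + (2*m + 6))/3 = -(7 + (6 + 2*m))/3 = -(13 + 2*m)/3 = -13/3 - 2*m/3)
O = 41
b = 41
(S(8, 0) + b)**2 = ((-13/3 - 2/3*8) + 41)**2 = ((-13/3 - 16/3) + 41)**2 = (-29/3 + 41)**2 = (94/3)**2 = 8836/9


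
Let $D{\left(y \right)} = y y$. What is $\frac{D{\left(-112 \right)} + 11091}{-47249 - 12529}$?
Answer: $- \frac{23635}{59778} \approx -0.39538$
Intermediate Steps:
$D{\left(y \right)} = y^{2}$
$\frac{D{\left(-112 \right)} + 11091}{-47249 - 12529} = \frac{\left(-112\right)^{2} + 11091}{-47249 - 12529} = \frac{12544 + 11091}{-59778} = 23635 \left(- \frac{1}{59778}\right) = - \frac{23635}{59778}$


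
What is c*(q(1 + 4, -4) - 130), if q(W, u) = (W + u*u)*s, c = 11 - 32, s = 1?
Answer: 2289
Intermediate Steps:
c = -21
q(W, u) = W + u**2 (q(W, u) = (W + u*u)*1 = (W + u**2)*1 = W + u**2)
c*(q(1 + 4, -4) - 130) = -21*(((1 + 4) + (-4)**2) - 130) = -21*((5 + 16) - 130) = -21*(21 - 130) = -21*(-109) = 2289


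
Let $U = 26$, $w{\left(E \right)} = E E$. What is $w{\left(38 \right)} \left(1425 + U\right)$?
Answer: $2095244$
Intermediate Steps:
$w{\left(E \right)} = E^{2}$
$w{\left(38 \right)} \left(1425 + U\right) = 38^{2} \left(1425 + 26\right) = 1444 \cdot 1451 = 2095244$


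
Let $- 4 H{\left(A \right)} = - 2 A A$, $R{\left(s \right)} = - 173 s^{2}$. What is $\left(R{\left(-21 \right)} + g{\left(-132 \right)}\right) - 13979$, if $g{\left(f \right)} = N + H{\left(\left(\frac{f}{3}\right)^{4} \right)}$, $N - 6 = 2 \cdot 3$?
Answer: $7024111722348$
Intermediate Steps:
$N = 12$ ($N = 6 + 2 \cdot 3 = 6 + 6 = 12$)
$H{\left(A \right)} = \frac{A^{2}}{2}$ ($H{\left(A \right)} = - \frac{- 2 A A}{4} = - \frac{\left(-2\right) A^{2}}{4} = \frac{A^{2}}{2}$)
$g{\left(f \right)} = 12 + \frac{f^{8}}{13122}$ ($g{\left(f \right)} = 12 + \frac{\left(\left(\frac{f}{3}\right)^{4}\right)^{2}}{2} = 12 + \frac{\left(\frac{f^{4}}{81}\right)^{2}}{2} = 12 + \frac{\frac{1}{6561} f^{8}}{2} = 12 + \frac{f^{8}}{13122}$)
$\left(R{\left(-21 \right)} + g{\left(-132 \right)}\right) - 13979 = \left(- 173 \left(-21\right)^{2} + \left(12 + \frac{\left(-132\right)^{8}}{13122}\right)\right) - 13979 = \left(\left(-173\right) 441 + \left(12 + \frac{1}{13122} \cdot 92170395205042176\right)\right) - 13979 = \left(-76293 + \left(12 + 7024111812608\right)\right) - 13979 = \left(-76293 + 7024111812620\right) - 13979 = 7024111736327 - 13979 = 7024111722348$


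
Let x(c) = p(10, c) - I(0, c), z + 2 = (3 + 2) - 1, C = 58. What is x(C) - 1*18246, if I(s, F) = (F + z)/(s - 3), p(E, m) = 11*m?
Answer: -17588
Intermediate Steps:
z = 2 (z = -2 + ((3 + 2) - 1) = -2 + (5 - 1) = -2 + 4 = 2)
I(s, F) = (2 + F)/(-3 + s) (I(s, F) = (F + 2)/(s - 3) = (2 + F)/(-3 + s))
x(c) = ⅔ + 34*c/3 (x(c) = 11*c - (2 + c)/(-3 + 0) = 11*c - (2 + c)/(-3) = 11*c - (-1)*(2 + c)/3 = 11*c - (-⅔ - c/3) = 11*c + (⅔ + c/3) = ⅔ + 34*c/3)
x(C) - 1*18246 = (⅔ + (34/3)*58) - 1*18246 = (⅔ + 1972/3) - 18246 = 658 - 18246 = -17588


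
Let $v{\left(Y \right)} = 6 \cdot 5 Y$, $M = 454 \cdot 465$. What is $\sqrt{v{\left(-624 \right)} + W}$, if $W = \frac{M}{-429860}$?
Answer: $\frac{i \sqrt{34591652266566}}{42986} \approx 136.82 i$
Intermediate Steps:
$M = 211110$
$v{\left(Y \right)} = 30 Y$
$W = - \frac{21111}{42986}$ ($W = \frac{211110}{-429860} = 211110 \left(- \frac{1}{429860}\right) = - \frac{21111}{42986} \approx -0.49111$)
$\sqrt{v{\left(-624 \right)} + W} = \sqrt{30 \left(-624\right) - \frac{21111}{42986}} = \sqrt{-18720 - \frac{21111}{42986}} = \sqrt{- \frac{804719031}{42986}} = \frac{i \sqrt{34591652266566}}{42986}$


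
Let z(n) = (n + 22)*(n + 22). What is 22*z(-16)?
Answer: 792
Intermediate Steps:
z(n) = (22 + n)**2 (z(n) = (22 + n)*(22 + n) = (22 + n)**2)
22*z(-16) = 22*(22 - 16)**2 = 22*6**2 = 22*36 = 792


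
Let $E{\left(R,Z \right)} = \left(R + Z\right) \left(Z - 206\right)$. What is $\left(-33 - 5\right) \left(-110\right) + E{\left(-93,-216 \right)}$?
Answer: $134578$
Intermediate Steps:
$E{\left(R,Z \right)} = \left(-206 + Z\right) \left(R + Z\right)$ ($E{\left(R,Z \right)} = \left(R + Z\right) \left(-206 + Z\right) = \left(-206 + Z\right) \left(R + Z\right)$)
$\left(-33 - 5\right) \left(-110\right) + E{\left(-93,-216 \right)} = \left(-33 - 5\right) \left(-110\right) - \left(-83742 - 46656\right) = \left(-38\right) \left(-110\right) + \left(46656 + 19158 + 44496 + 20088\right) = 4180 + 130398 = 134578$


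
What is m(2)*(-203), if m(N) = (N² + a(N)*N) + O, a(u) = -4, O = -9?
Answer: 2639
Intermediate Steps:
m(N) = -9 + N² - 4*N (m(N) = (N² - 4*N) - 9 = -9 + N² - 4*N)
m(2)*(-203) = (-9 + 2² - 4*2)*(-203) = (-9 + 4 - 8)*(-203) = -13*(-203) = 2639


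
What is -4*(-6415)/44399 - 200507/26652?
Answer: -8218419973/1183322148 ≈ -6.9452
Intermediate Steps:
-4*(-6415)/44399 - 200507/26652 = 25660*(1/44399) - 200507*1/26652 = 25660/44399 - 200507/26652 = -8218419973/1183322148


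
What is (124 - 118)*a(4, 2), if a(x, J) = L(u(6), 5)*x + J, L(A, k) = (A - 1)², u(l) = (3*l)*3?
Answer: 67428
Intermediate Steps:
u(l) = 9*l
L(A, k) = (-1 + A)²
a(x, J) = J + 2809*x (a(x, J) = (-1 + 9*6)²*x + J = (-1 + 54)²*x + J = 53²*x + J = 2809*x + J = J + 2809*x)
(124 - 118)*a(4, 2) = (124 - 118)*(2 + 2809*4) = 6*(2 + 11236) = 6*11238 = 67428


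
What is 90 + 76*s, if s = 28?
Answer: 2218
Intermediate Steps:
90 + 76*s = 90 + 76*28 = 90 + 2128 = 2218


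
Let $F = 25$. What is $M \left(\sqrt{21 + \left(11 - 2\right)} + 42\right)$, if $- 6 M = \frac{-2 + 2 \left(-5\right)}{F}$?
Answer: $\frac{84}{25} + \frac{2 \sqrt{30}}{25} \approx 3.7982$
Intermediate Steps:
$M = \frac{2}{25}$ ($M = - \frac{\left(-2 + 2 \left(-5\right)\right) \frac{1}{25}}{6} = - \frac{\left(-2 - 10\right) \frac{1}{25}}{6} = - \frac{\left(-12\right) \frac{1}{25}}{6} = \left(- \frac{1}{6}\right) \left(- \frac{12}{25}\right) = \frac{2}{25} \approx 0.08$)
$M \left(\sqrt{21 + \left(11 - 2\right)} + 42\right) = \frac{2 \left(\sqrt{21 + \left(11 - 2\right)} + 42\right)}{25} = \frac{2 \left(\sqrt{21 + 9} + 42\right)}{25} = \frac{2 \left(\sqrt{30} + 42\right)}{25} = \frac{2 \left(42 + \sqrt{30}\right)}{25} = \frac{84}{25} + \frac{2 \sqrt{30}}{25}$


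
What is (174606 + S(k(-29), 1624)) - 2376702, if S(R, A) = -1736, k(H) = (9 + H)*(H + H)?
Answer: -2203832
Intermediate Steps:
k(H) = 2*H*(9 + H) (k(H) = (9 + H)*(2*H) = 2*H*(9 + H))
(174606 + S(k(-29), 1624)) - 2376702 = (174606 - 1736) - 2376702 = 172870 - 2376702 = -2203832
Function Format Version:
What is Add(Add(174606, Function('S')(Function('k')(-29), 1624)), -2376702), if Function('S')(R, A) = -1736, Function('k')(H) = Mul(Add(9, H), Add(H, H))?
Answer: -2203832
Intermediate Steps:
Function('k')(H) = Mul(2, H, Add(9, H)) (Function('k')(H) = Mul(Add(9, H), Mul(2, H)) = Mul(2, H, Add(9, H)))
Add(Add(174606, Function('S')(Function('k')(-29), 1624)), -2376702) = Add(Add(174606, -1736), -2376702) = Add(172870, -2376702) = -2203832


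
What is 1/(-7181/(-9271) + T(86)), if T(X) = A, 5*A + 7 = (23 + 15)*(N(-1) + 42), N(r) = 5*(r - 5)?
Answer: 46355/4198584 ≈ 0.011041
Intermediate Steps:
N(r) = -25 + 5*r (N(r) = 5*(-5 + r) = -25 + 5*r)
A = 449/5 (A = -7/5 + ((23 + 15)*((-25 + 5*(-1)) + 42))/5 = -7/5 + (38*((-25 - 5) + 42))/5 = -7/5 + (38*(-30 + 42))/5 = -7/5 + (38*12)/5 = -7/5 + (⅕)*456 = -7/5 + 456/5 = 449/5 ≈ 89.800)
T(X) = 449/5
1/(-7181/(-9271) + T(86)) = 1/(-7181/(-9271) + 449/5) = 1/(-7181*(-1/9271) + 449/5) = 1/(7181/9271 + 449/5) = 1/(4198584/46355) = 46355/4198584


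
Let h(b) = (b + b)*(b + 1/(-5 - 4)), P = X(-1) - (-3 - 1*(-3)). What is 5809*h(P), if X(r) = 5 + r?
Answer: 1626520/9 ≈ 1.8072e+5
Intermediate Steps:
P = 4 (P = (5 - 1) - (-3 - 1*(-3)) = 4 - (-3 + 3) = 4 - 1*0 = 4 + 0 = 4)
h(b) = 2*b*(-⅑ + b) (h(b) = (2*b)*(b + 1/(-9)) = (2*b)*(b - ⅑) = (2*b)*(-⅑ + b) = 2*b*(-⅑ + b))
5809*h(P) = 5809*((2/9)*4*(-1 + 9*4)) = 5809*((2/9)*4*(-1 + 36)) = 5809*((2/9)*4*35) = 5809*(280/9) = 1626520/9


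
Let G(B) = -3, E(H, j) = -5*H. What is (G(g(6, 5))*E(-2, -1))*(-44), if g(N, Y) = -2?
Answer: 1320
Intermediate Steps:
(G(g(6, 5))*E(-2, -1))*(-44) = -(-15)*(-2)*(-44) = -3*10*(-44) = -30*(-44) = 1320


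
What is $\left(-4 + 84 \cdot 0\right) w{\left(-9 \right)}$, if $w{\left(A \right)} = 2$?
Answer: $-8$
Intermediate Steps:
$\left(-4 + 84 \cdot 0\right) w{\left(-9 \right)} = \left(-4 + 84 \cdot 0\right) 2 = \left(-4 + 0\right) 2 = \left(-4\right) 2 = -8$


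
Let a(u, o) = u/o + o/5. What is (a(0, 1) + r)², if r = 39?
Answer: 38416/25 ≈ 1536.6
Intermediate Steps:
a(u, o) = o/5 + u/o (a(u, o) = u/o + o*(⅕) = u/o + o/5 = o/5 + u/o)
(a(0, 1) + r)² = (((⅕)*1 + 0/1) + 39)² = ((⅕ + 0*1) + 39)² = ((⅕ + 0) + 39)² = (⅕ + 39)² = (196/5)² = 38416/25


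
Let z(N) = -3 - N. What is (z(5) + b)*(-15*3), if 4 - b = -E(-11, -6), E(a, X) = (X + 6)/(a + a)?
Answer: 180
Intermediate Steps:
E(a, X) = (6 + X)/(2*a) (E(a, X) = (6 + X)/((2*a)) = (6 + X)*(1/(2*a)) = (6 + X)/(2*a))
b = 4 (b = 4 - (-1)*(½)*(6 - 6)/(-11) = 4 - (-1)*(½)*(-1/11)*0 = 4 - (-1)*0 = 4 - 1*0 = 4 + 0 = 4)
(z(5) + b)*(-15*3) = ((-3 - 1*5) + 4)*(-15*3) = ((-3 - 5) + 4)*(-45) = (-8 + 4)*(-45) = -4*(-45) = 180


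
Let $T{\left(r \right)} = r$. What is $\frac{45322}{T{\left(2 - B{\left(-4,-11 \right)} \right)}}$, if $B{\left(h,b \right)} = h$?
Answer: $\frac{22661}{3} \approx 7553.7$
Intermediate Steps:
$\frac{45322}{T{\left(2 - B{\left(-4,-11 \right)} \right)}} = \frac{45322}{2 - -4} = \frac{45322}{2 + 4} = \frac{45322}{6} = 45322 \cdot \frac{1}{6} = \frac{22661}{3}$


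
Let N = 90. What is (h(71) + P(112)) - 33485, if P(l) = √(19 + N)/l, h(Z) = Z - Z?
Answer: -33485 + √109/112 ≈ -33485.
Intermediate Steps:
h(Z) = 0
P(l) = √109/l (P(l) = √(19 + 90)/l = √109/l)
(h(71) + P(112)) - 33485 = (0 + √109/112) - 33485 = √109/112 - 33485 = -33485 + √109/112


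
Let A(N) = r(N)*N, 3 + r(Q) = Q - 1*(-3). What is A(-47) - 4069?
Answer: -1860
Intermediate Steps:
r(Q) = Q (r(Q) = -3 + (Q - 1*(-3)) = -3 + (Q + 3) = -3 + (3 + Q) = Q)
A(N) = N² (A(N) = N*N = N²)
A(-47) - 4069 = (-47)² - 4069 = 2209 - 4069 = -1860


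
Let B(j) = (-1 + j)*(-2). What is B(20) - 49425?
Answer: -49463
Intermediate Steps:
B(j) = 2 - 2*j
B(20) - 49425 = (2 - 2*20) - 49425 = (2 - 40) - 49425 = -38 - 49425 = -49463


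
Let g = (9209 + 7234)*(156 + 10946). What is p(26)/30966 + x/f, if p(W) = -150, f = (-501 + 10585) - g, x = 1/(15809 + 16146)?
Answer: -145826723990411/30104468899515010 ≈ -0.0048440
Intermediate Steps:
g = 182550186 (g = 16443*11102 = 182550186)
x = 1/31955 ≈ 3.1294e-5
f = -182540102 (f = (-501 + 10585) - 1*182550186 = 10084 - 182550186 = -182540102)
p(26)/30966 + x/f = -150/30966 + (1/31955)/(-182540102) = -150*1/30966 + (1/31955)*(-1/182540102) = -25/5161 - 1/5833068959410 = -145826723990411/30104468899515010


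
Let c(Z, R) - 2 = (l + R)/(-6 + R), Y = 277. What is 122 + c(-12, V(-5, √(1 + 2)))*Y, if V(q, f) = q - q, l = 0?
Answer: 676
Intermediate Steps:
V(q, f) = 0
c(Z, R) = 2 + R/(-6 + R) (c(Z, R) = 2 + (0 + R)/(-6 + R) = 2 + R/(-6 + R))
122 + c(-12, V(-5, √(1 + 2)))*Y = 122 + (3*(-4 + 0)/(-6 + 0))*277 = 122 + (3*(-4)/(-6))*277 = 122 + (3*(-⅙)*(-4))*277 = 122 + 2*277 = 122 + 554 = 676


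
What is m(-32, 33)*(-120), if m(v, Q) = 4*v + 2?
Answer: 15120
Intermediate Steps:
m(v, Q) = 2 + 4*v
m(-32, 33)*(-120) = (2 + 4*(-32))*(-120) = (2 - 128)*(-120) = -126*(-120) = 15120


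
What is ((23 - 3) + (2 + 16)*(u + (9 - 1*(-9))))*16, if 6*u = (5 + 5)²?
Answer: 10304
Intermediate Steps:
u = 50/3 (u = (5 + 5)²/6 = (⅙)*10² = (⅙)*100 = 50/3 ≈ 16.667)
((23 - 3) + (2 + 16)*(u + (9 - 1*(-9))))*16 = ((23 - 3) + (2 + 16)*(50/3 + (9 - 1*(-9))))*16 = (20 + 18*(50/3 + (9 + 9)))*16 = (20 + 18*(50/3 + 18))*16 = (20 + 18*(104/3))*16 = (20 + 624)*16 = 644*16 = 10304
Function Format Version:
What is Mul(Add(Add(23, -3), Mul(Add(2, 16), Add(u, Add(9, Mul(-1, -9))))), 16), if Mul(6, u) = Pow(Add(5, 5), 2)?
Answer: 10304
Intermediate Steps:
u = Rational(50, 3) (u = Mul(Rational(1, 6), Pow(Add(5, 5), 2)) = Mul(Rational(1, 6), Pow(10, 2)) = Mul(Rational(1, 6), 100) = Rational(50, 3) ≈ 16.667)
Mul(Add(Add(23, -3), Mul(Add(2, 16), Add(u, Add(9, Mul(-1, -9))))), 16) = Mul(Add(Add(23, -3), Mul(Add(2, 16), Add(Rational(50, 3), Add(9, Mul(-1, -9))))), 16) = Mul(Add(20, Mul(18, Add(Rational(50, 3), Add(9, 9)))), 16) = Mul(Add(20, Mul(18, Add(Rational(50, 3), 18))), 16) = Mul(Add(20, Mul(18, Rational(104, 3))), 16) = Mul(Add(20, 624), 16) = Mul(644, 16) = 10304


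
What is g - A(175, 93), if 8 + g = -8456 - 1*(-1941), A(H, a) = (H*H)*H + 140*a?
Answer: -5378918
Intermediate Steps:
A(H, a) = H³ + 140*a (A(H, a) = H²*H + 140*a = H³ + 140*a)
g = -6523 (g = -8 + (-8456 - 1*(-1941)) = -8 + (-8456 + 1941) = -8 - 6515 = -6523)
g - A(175, 93) = -6523 - (175³ + 140*93) = -6523 - (5359375 + 13020) = -6523 - 1*5372395 = -6523 - 5372395 = -5378918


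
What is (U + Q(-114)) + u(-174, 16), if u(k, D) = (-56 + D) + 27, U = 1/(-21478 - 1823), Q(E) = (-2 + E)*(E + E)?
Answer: 615961934/23301 ≈ 26435.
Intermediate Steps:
Q(E) = 2*E*(-2 + E) (Q(E) = (-2 + E)*(2*E) = 2*E*(-2 + E))
U = -1/23301 (U = 1/(-23301) = -1/23301 ≈ -4.2917e-5)
u(k, D) = -29 + D
(U + Q(-114)) + u(-174, 16) = (-1/23301 + 2*(-114)*(-2 - 114)) + (-29 + 16) = (-1/23301 + 2*(-114)*(-116)) - 13 = (-1/23301 + 26448) - 13 = 616264847/23301 - 13 = 615961934/23301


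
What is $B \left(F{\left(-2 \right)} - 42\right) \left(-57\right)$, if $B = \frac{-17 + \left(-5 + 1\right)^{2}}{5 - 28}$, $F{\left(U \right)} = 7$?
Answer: $\frac{1995}{23} \approx 86.739$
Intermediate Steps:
$B = \frac{1}{23}$ ($B = \frac{-17 + \left(-4\right)^{2}}{-23} = \left(-17 + 16\right) \left(- \frac{1}{23}\right) = \left(-1\right) \left(- \frac{1}{23}\right) = \frac{1}{23} \approx 0.043478$)
$B \left(F{\left(-2 \right)} - 42\right) \left(-57\right) = \frac{7 - 42}{23} \left(-57\right) = \frac{1}{23} \left(-35\right) \left(-57\right) = \left(- \frac{35}{23}\right) \left(-57\right) = \frac{1995}{23}$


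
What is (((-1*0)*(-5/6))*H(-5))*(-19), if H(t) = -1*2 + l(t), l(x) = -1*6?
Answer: 0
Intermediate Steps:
l(x) = -6
H(t) = -8 (H(t) = -1*2 - 6 = -2 - 6 = -8)
(((-1*0)*(-5/6))*H(-5))*(-19) = (((-1*0)*(-5/6))*(-8))*(-19) = ((0*(-5*⅙))*(-8))*(-19) = ((0*(-⅚))*(-8))*(-19) = (0*(-8))*(-19) = 0*(-19) = 0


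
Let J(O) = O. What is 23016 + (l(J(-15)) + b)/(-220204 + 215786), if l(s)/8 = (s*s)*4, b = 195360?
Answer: 50741064/2209 ≈ 22970.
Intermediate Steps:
l(s) = 32*s² (l(s) = 8*((s*s)*4) = 8*(s²*4) = 8*(4*s²) = 32*s²)
23016 + (l(J(-15)) + b)/(-220204 + 215786) = 23016 + (32*(-15)² + 195360)/(-220204 + 215786) = 23016 + (32*225 + 195360)/(-4418) = 23016 + (7200 + 195360)*(-1/4418) = 23016 + 202560*(-1/4418) = 23016 - 101280/2209 = 50741064/2209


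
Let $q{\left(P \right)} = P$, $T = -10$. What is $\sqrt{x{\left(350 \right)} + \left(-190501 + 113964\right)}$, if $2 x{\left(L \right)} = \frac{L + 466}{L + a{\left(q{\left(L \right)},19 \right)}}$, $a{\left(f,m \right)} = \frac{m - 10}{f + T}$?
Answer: $\frac{41 i \sqrt{644847053257}}{119009} \approx 276.65 i$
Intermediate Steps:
$a{\left(f,m \right)} = \frac{-10 + m}{-10 + f}$ ($a{\left(f,m \right)} = \frac{m - 10}{f - 10} = \frac{-10 + m}{-10 + f}$)
$x{\left(L \right)} = \frac{466 + L}{2 \left(L + \frac{9}{-10 + L}\right)}$ ($x{\left(L \right)} = \frac{\left(L + 466\right) \frac{1}{L + \frac{-10 + 19}{-10 + L}}}{2} = \frac{\left(466 + L\right) \frac{1}{L + \frac{1}{-10 + L} 9}}{2} = \frac{\left(466 + L\right) \frac{1}{L + \frac{9}{-10 + L}}}{2} = \frac{\frac{1}{L + \frac{9}{-10 + L}} \left(466 + L\right)}{2} = \frac{466 + L}{2 \left(L + \frac{9}{-10 + L}\right)}$)
$\sqrt{x{\left(350 \right)} + \left(-190501 + 113964\right)} = \sqrt{\frac{\left(-10 + 350\right) \left(466 + 350\right)}{2 \left(9 + 350 \left(-10 + 350\right)\right)} + \left(-190501 + 113964\right)} = \sqrt{\frac{1}{2} \frac{1}{9 + 350 \cdot 340} \cdot 340 \cdot 816 - 76537} = \sqrt{\frac{1}{2} \frac{1}{9 + 119000} \cdot 340 \cdot 816 - 76537} = \sqrt{\frac{1}{2} \cdot \frac{1}{119009} \cdot 340 \cdot 816 - 76537} = \sqrt{\frac{138720}{119009} - 76537} = \sqrt{- \frac{9108453113}{119009}} = \frac{41 i \sqrt{644847053257}}{119009}$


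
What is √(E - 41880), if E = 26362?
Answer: I*√15518 ≈ 124.57*I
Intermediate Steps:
√(E - 41880) = √(26362 - 41880) = √(-15518) = I*√15518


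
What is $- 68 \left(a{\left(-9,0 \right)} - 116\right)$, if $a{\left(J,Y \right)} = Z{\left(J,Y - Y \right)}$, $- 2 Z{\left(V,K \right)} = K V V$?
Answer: $7888$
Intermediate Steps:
$Z{\left(V,K \right)} = - \frac{K V^{2}}{2}$ ($Z{\left(V,K \right)} = - \frac{K V V}{2} = - \frac{K V^{2}}{2}$)
$a{\left(J,Y \right)} = 0$ ($a{\left(J,Y \right)} = - \frac{\left(Y - Y\right) J^{2}}{2} = \left(- \frac{1}{2}\right) 0 J^{2} = 0$)
$- 68 \left(a{\left(-9,0 \right)} - 116\right) = - 68 \left(0 - 116\right) = \left(-68\right) \left(-116\right) = 7888$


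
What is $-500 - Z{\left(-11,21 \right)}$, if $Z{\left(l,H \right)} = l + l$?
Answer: $-478$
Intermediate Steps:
$Z{\left(l,H \right)} = 2 l$
$-500 - Z{\left(-11,21 \right)} = -500 - 2 \left(-11\right) = -500 - -22 = -500 + 22 = -478$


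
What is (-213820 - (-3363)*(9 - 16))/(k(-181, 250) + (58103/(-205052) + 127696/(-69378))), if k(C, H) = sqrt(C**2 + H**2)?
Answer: -25507233820742744997423204/4819546218360842573211455 - 12009389842564639034071824*sqrt(95261)/4819546218360842573211455 ≈ -774.37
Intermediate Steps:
(-213820 - (-3363)*(9 - 16))/(k(-181, 250) + (58103/(-205052) + 127696/(-69378))) = (-213820 - (-3363)*(9 - 16))/(sqrt((-181)**2 + 250**2) + (58103/(-205052) + 127696/(-69378))) = (-213820 - (-3363)*(-7))/(sqrt(32761 + 62500) + (58103*(-1/205052) + 127696*(-1/69378))) = (-213820 - 59*399)/(sqrt(95261) + (-58103/205052 - 63848/34689)) = (-213820 - 23541)/(sqrt(95261) - 15107695063/7113048828) = -237361/(-15107695063/7113048828 + sqrt(95261))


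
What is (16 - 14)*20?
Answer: 40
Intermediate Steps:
(16 - 14)*20 = 2*20 = 40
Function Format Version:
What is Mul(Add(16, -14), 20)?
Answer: 40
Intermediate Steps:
Mul(Add(16, -14), 20) = Mul(2, 20) = 40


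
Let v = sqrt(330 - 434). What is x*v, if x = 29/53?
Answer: 58*I*sqrt(26)/53 ≈ 5.5801*I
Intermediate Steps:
x = 29/53 (x = 29*(1/53) = 29/53 ≈ 0.54717)
v = 2*I*sqrt(26) (v = sqrt(-104) = 2*I*sqrt(26) ≈ 10.198*I)
x*v = 29*(2*I*sqrt(26))/53 = 58*I*sqrt(26)/53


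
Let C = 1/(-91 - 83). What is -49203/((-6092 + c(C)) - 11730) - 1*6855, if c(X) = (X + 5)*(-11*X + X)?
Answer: -1848631963791/269785091 ≈ -6852.2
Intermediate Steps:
C = -1/174 (C = 1/(-174) = -1/174 ≈ -0.0057471)
c(X) = -10*X*(5 + X) (c(X) = (5 + X)*(-10*X) = -10*X*(5 + X))
-49203/((-6092 + c(C)) - 11730) - 1*6855 = -49203/((-6092 - 10*(-1/174)*(5 - 1/174)) - 11730) - 1*6855 = -49203/((-6092 - 10*(-1/174)*869/174) - 11730) - 6855 = -49203/((-6092 + 4345/15138) - 11730) - 6855 = -49203/(-92216351/15138 - 11730) - 6855 = -49203/(-269785091/15138) - 6855 = -49203*(-15138/269785091) - 6855 = 744835014/269785091 - 6855 = -1848631963791/269785091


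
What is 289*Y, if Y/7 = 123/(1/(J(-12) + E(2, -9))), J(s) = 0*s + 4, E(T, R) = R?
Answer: -1244145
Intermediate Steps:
J(s) = 4 (J(s) = 0 + 4 = 4)
Y = -4305 (Y = 7*(123/(1/(4 - 9))) = 7*(123/(1/(-5))) = 7*(123/(-⅕)) = 7*(123*(-5)) = 7*(-615) = -4305)
289*Y = 289*(-4305) = -1244145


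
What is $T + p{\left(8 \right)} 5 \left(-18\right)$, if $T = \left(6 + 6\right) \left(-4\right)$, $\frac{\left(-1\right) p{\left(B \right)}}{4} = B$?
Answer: $2832$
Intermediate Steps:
$p{\left(B \right)} = - 4 B$
$T = -48$ ($T = 12 \left(-4\right) = -48$)
$T + p{\left(8 \right)} 5 \left(-18\right) = -48 + \left(-4\right) 8 \cdot 5 \left(-18\right) = -48 - -2880 = -48 + 2880 = 2832$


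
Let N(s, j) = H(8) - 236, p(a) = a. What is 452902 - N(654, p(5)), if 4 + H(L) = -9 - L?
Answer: 453159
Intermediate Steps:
H(L) = -13 - L (H(L) = -4 + (-9 - L) = -13 - L)
N(s, j) = -257 (N(s, j) = (-13 - 1*8) - 236 = (-13 - 8) - 236 = -21 - 236 = -257)
452902 - N(654, p(5)) = 452902 - 1*(-257) = 452902 + 257 = 453159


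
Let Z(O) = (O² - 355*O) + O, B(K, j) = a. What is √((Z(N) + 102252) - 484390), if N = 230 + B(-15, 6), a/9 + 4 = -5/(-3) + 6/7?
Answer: 3*I*√2242511/7 ≈ 641.79*I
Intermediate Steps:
a = -93/7 (a = -36 + 9*(-5/(-3) + 6/7) = -36 + 9*(-5*(-⅓) + 6*(⅐)) = -36 + 9*(5/3 + 6/7) = -36 + 9*(53/21) = -36 + 159/7 = -93/7 ≈ -13.286)
B(K, j) = -93/7
N = 1517/7 (N = 230 - 93/7 = 1517/7 ≈ 216.71)
Z(O) = O² - 354*O
√((Z(N) + 102252) - 484390) = √((1517*(-354 + 1517/7)/7 + 102252) - 484390) = √(((1517/7)*(-961/7) + 102252) - 484390) = √((-1457837/49 + 102252) - 484390) = √(3552511/49 - 484390) = √(-20182599/49) = 3*I*√2242511/7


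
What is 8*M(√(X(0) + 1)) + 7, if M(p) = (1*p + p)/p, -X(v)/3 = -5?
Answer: 23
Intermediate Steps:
X(v) = 15 (X(v) = -3*(-5) = 15)
M(p) = 2 (M(p) = (p + p)/p = (2*p)/p = 2)
8*M(√(X(0) + 1)) + 7 = 8*2 + 7 = 16 + 7 = 23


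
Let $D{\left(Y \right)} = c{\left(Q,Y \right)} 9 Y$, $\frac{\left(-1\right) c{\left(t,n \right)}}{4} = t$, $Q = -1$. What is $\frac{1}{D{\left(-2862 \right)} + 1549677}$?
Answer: $\frac{1}{1446645} \approx 6.9125 \cdot 10^{-7}$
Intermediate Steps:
$c{\left(t,n \right)} = - 4 t$
$D{\left(Y \right)} = 36 Y$ ($D{\left(Y \right)} = \left(-4\right) \left(-1\right) 9 Y = 4 \cdot 9 Y = 36 Y$)
$\frac{1}{D{\left(-2862 \right)} + 1549677} = \frac{1}{36 \left(-2862\right) + 1549677} = \frac{1}{-103032 + 1549677} = \frac{1}{1446645}$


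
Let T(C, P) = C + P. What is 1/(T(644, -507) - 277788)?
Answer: -1/277651 ≈ -3.6016e-6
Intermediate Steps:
1/(T(644, -507) - 277788) = 1/((644 - 507) - 277788) = 1/(137 - 277788) = 1/(-277651) = -1/277651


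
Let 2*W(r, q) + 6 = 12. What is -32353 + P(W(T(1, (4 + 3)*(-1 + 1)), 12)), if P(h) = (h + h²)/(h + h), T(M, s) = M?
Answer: -32351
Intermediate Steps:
W(r, q) = 3 (W(r, q) = -3 + (½)*12 = -3 + 6 = 3)
P(h) = (h + h²)/(2*h) (P(h) = (h + h²)/((2*h)) = (h + h²)*(1/(2*h)) = (h + h²)/(2*h))
-32353 + P(W(T(1, (4 + 3)*(-1 + 1)), 12)) = -32353 + (½ + (½)*3) = -32353 + (½ + 3/2) = -32353 + 2 = -32351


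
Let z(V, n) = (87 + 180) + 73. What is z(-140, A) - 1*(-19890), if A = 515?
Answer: 20230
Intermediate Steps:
z(V, n) = 340 (z(V, n) = 267 + 73 = 340)
z(-140, A) - 1*(-19890) = 340 - 1*(-19890) = 340 + 19890 = 20230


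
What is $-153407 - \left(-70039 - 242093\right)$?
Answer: $158725$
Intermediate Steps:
$-153407 - \left(-70039 - 242093\right) = -153407 - -312132 = -153407 + 312132 = 158725$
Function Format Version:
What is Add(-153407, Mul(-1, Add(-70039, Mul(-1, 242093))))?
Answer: 158725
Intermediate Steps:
Add(-153407, Mul(-1, Add(-70039, Mul(-1, 242093)))) = Add(-153407, Mul(-1, Add(-70039, -242093))) = Add(-153407, Mul(-1, -312132)) = Add(-153407, 312132) = 158725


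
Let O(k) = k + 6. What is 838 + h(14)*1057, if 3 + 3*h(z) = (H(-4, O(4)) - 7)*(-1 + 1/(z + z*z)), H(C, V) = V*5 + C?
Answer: -416837/30 ≈ -13895.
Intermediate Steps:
O(k) = 6 + k
H(C, V) = C + 5*V (H(C, V) = 5*V + C = C + 5*V)
h(z) = -14 + 13/(z + z**2) (h(z) = -1 + (((-4 + 5*(6 + 4)) - 7)*(-1 + 1/(z + z*z)))/3 = -1 + (((-4 + 5*10) - 7)*(-1 + 1/(z + z**2)))/3 = -1 + (((-4 + 50) - 7)*(-1 + 1/(z + z**2)))/3 = -1 + ((46 - 7)*(-1 + 1/(z + z**2)))/3 = -1 + (39*(-1 + 1/(z + z**2)))/3 = -1 + (-39 + 39/(z + z**2))/3 = -1 + (-13 + 13/(z + z**2)) = -14 + 13/(z + z**2))
838 + h(14)*1057 = 838 + ((13 - 14*14 - 14*14**2)/(14*(1 + 14)))*1057 = 838 + ((1/14)*(13 - 196 - 14*196)/15)*1057 = 838 + ((1/14)*(1/15)*(13 - 196 - 2744))*1057 = 838 + ((1/14)*(1/15)*(-2927))*1057 = 838 - 2927/210*1057 = 838 - 441977/30 = -416837/30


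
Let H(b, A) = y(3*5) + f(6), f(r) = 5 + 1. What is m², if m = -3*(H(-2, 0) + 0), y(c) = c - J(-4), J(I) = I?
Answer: 5625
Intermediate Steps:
f(r) = 6
y(c) = 4 + c (y(c) = c - 1*(-4) = c + 4 = 4 + c)
H(b, A) = 25 (H(b, A) = (4 + 3*5) + 6 = (4 + 15) + 6 = 19 + 6 = 25)
m = -75 (m = -3*(25 + 0) = -3*25 = -75)
m² = (-75)² = 5625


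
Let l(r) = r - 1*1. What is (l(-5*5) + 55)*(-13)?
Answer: -377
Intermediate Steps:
l(r) = -1 + r (l(r) = r - 1 = -1 + r)
(l(-5*5) + 55)*(-13) = ((-1 - 5*5) + 55)*(-13) = ((-1 - 25) + 55)*(-13) = (-26 + 55)*(-13) = 29*(-13) = -377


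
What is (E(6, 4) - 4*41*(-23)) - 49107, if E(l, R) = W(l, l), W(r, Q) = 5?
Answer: -45330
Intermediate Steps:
E(l, R) = 5
(E(6, 4) - 4*41*(-23)) - 49107 = (5 - 4*41*(-23)) - 49107 = (5 - 164*(-23)) - 49107 = (5 + 3772) - 49107 = 3777 - 49107 = -45330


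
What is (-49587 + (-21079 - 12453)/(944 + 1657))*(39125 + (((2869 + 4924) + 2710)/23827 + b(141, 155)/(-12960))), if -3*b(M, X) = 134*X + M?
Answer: -4676079834787866041803/2409550169760 ≈ -1.9406e+9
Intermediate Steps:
b(M, X) = -134*X/3 - M/3 (b(M, X) = -(134*X + M)/3 = -(M + 134*X)/3 = -134*X/3 - M/3)
(-49587 + (-21079 - 12453)/(944 + 1657))*(39125 + (((2869 + 4924) + 2710)/23827 + b(141, 155)/(-12960))) = (-49587 + (-21079 - 12453)/(944 + 1657))*(39125 + (((2869 + 4924) + 2710)/23827 + (-134/3*155 - ⅓*141)/(-12960))) = (-49587 - 33532/2601)*(39125 + ((7793 + 2710)*(1/23827) + (-20770/3 - 47)*(-1/12960))) = (-49587 - 33532*1/2601)*(39125 + (10503*(1/23827) - 20911/3*(-1/12960))) = (-49587 - 33532/2601)*(39125 + (10503/23827 + 20911/38880)) = -129009319*(39125 + 906603037/926393760)/2601 = -129009319/2601*36246062463037/926393760 = -4676079834787866041803/2409550169760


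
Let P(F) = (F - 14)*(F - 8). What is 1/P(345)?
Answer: 1/111547 ≈ 8.9648e-6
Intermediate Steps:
P(F) = (-14 + F)*(-8 + F)
1/P(345) = 1/(112 + 345**2 - 22*345) = 1/(112 + 119025 - 7590) = 1/111547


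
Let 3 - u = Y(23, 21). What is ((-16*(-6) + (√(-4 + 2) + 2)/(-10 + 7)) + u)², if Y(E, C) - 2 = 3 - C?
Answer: (343 - I*√2)²/9 ≈ 13072.0 - 107.79*I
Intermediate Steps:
Y(E, C) = 5 - C (Y(E, C) = 2 + (3 - C) = 5 - C)
u = 19 (u = 3 - (5 - 1*21) = 3 - (5 - 21) = 3 - 1*(-16) = 3 + 16 = 19)
((-16*(-6) + (√(-4 + 2) + 2)/(-10 + 7)) + u)² = ((-16*(-6) + (√(-4 + 2) + 2)/(-10 + 7)) + 19)² = ((96 + (√(-2) + 2)/(-3)) + 19)² = ((96 + (I*√2 + 2)*(-⅓)) + 19)² = ((96 + (2 + I*√2)*(-⅓)) + 19)² = ((96 + (-⅔ - I*√2/3)) + 19)² = ((286/3 - I*√2/3) + 19)² = (343/3 - I*√2/3)²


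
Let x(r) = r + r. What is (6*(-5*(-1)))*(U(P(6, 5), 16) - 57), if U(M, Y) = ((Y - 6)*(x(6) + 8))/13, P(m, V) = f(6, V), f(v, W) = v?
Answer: -16230/13 ≈ -1248.5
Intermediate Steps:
x(r) = 2*r
P(m, V) = 6
U(M, Y) = -120/13 + 20*Y/13 (U(M, Y) = ((Y - 6)*(2*6 + 8))/13 = ((-6 + Y)*(12 + 8))*(1/13) = ((-6 + Y)*20)*(1/13) = (-120 + 20*Y)*(1/13) = -120/13 + 20*Y/13)
(6*(-5*(-1)))*(U(P(6, 5), 16) - 57) = (6*(-5*(-1)))*((-120/13 + (20/13)*16) - 57) = (6*5)*((-120/13 + 320/13) - 57) = 30*(200/13 - 57) = 30*(-541/13) = -16230/13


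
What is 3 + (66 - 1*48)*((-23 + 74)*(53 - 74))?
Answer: -19275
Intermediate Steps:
3 + (66 - 1*48)*((-23 + 74)*(53 - 74)) = 3 + (66 - 48)*(51*(-21)) = 3 + 18*(-1071) = 3 - 19278 = -19275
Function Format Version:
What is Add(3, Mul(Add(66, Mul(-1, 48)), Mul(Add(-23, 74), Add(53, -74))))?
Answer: -19275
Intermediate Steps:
Add(3, Mul(Add(66, Mul(-1, 48)), Mul(Add(-23, 74), Add(53, -74)))) = Add(3, Mul(Add(66, -48), Mul(51, -21))) = Add(3, Mul(18, -1071)) = Add(3, -19278) = -19275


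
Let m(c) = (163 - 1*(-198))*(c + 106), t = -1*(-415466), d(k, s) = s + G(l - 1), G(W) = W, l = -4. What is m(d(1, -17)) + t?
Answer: 445790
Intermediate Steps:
d(k, s) = -5 + s (d(k, s) = s + (-4 - 1) = s - 5 = -5 + s)
t = 415466
m(c) = 38266 + 361*c (m(c) = (163 + 198)*(106 + c) = 361*(106 + c) = 38266 + 361*c)
m(d(1, -17)) + t = (38266 + 361*(-5 - 17)) + 415466 = (38266 + 361*(-22)) + 415466 = (38266 - 7942) + 415466 = 30324 + 415466 = 445790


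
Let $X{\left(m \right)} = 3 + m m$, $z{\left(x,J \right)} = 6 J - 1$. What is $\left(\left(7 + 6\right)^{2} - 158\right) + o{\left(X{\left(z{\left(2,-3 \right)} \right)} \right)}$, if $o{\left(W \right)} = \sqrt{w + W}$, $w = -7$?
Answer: $11 + \sqrt{357} \approx 29.894$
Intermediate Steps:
$z{\left(x,J \right)} = -1 + 6 J$
$X{\left(m \right)} = 3 + m^{2}$
$o{\left(W \right)} = \sqrt{-7 + W}$
$\left(\left(7 + 6\right)^{2} - 158\right) + o{\left(X{\left(z{\left(2,-3 \right)} \right)} \right)} = \left(\left(7 + 6\right)^{2} - 158\right) + \sqrt{-7 + \left(3 + \left(-1 + 6 \left(-3\right)\right)^{2}\right)} = \left(13^{2} - 158\right) + \sqrt{-7 + \left(3 + \left(-1 - 18\right)^{2}\right)} = \left(169 - 158\right) + \sqrt{-7 + \left(3 + \left(-19\right)^{2}\right)} = 11 + \sqrt{-7 + \left(3 + 361\right)} = 11 + \sqrt{-7 + 364} = 11 + \sqrt{357}$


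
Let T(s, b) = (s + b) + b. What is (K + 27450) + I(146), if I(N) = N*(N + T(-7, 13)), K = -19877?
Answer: 31663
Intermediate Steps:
T(s, b) = s + 2*b (T(s, b) = (b + s) + b = s + 2*b)
I(N) = N*(19 + N) (I(N) = N*(N + (-7 + 2*13)) = N*(N + (-7 + 26)) = N*(N + 19) = N*(19 + N))
(K + 27450) + I(146) = (-19877 + 27450) + 146*(19 + 146) = 7573 + 146*165 = 7573 + 24090 = 31663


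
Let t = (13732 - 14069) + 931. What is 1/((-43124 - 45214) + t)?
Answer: -1/87744 ≈ -1.1397e-5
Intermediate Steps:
t = 594 (t = -337 + 931 = 594)
1/((-43124 - 45214) + t) = 1/((-43124 - 45214) + 594) = 1/(-88338 + 594) = 1/(-87744) = -1/87744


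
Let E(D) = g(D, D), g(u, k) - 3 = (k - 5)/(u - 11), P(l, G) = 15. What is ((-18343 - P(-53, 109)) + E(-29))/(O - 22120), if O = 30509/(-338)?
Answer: 62037027/75070690 ≈ 0.82638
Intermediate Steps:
g(u, k) = 3 + (-5 + k)/(-11 + u) (g(u, k) = 3 + (k - 5)/(u - 11) = 3 + (-5 + k)/(-11 + u))
O = -30509/338 (O = 30509*(-1/338) = -30509/338 ≈ -90.263)
E(D) = (-38 + 4*D)/(-11 + D) (E(D) = (-38 + D + 3*D)/(-11 + D) = (-38 + 4*D)/(-11 + D))
((-18343 - P(-53, 109)) + E(-29))/(O - 22120) = ((-18343 - 1*15) + 2*(-19 + 2*(-29))/(-11 - 29))/(-30509/338 - 22120) = ((-18343 - 15) + 2*(-19 - 58)/(-40))/(-7507069/338) = (-18358 + 2*(-1/40)*(-77))*(-338/7507069) = (-18358 + 77/20)*(-338/7507069) = -367083/20*(-338/7507069) = 62037027/75070690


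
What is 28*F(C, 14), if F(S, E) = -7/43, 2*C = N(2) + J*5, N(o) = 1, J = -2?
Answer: -196/43 ≈ -4.5581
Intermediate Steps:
C = -9/2 (C = (1 - 2*5)/2 = (1 - 10)/2 = (½)*(-9) = -9/2 ≈ -4.5000)
F(S, E) = -7/43 (F(S, E) = -7*1/43 = -7/43)
28*F(C, 14) = 28*(-7/43) = -196/43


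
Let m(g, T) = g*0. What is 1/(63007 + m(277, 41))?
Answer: 1/63007 ≈ 1.5871e-5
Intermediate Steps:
m(g, T) = 0
1/(63007 + m(277, 41)) = 1/(63007 + 0) = 1/63007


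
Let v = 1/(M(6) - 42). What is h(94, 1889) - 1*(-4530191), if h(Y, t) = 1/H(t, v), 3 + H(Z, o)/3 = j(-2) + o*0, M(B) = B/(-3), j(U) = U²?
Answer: 13590574/3 ≈ 4.5302e+6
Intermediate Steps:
M(B) = -B/3 (M(B) = B*(-⅓) = -B/3)
v = -1/44 (v = 1/(-⅓*6 - 42) = 1/(-2 - 42) = 1/(-44) = -1/44 ≈ -0.022727)
H(Z, o) = 3 (H(Z, o) = -9 + 3*((-2)² + o*0) = -9 + 3*(4 + 0) = -9 + 3*4 = -9 + 12 = 3)
h(Y, t) = ⅓ (h(Y, t) = 1/3 = ⅓)
h(94, 1889) - 1*(-4530191) = ⅓ - 1*(-4530191) = ⅓ + 4530191 = 13590574/3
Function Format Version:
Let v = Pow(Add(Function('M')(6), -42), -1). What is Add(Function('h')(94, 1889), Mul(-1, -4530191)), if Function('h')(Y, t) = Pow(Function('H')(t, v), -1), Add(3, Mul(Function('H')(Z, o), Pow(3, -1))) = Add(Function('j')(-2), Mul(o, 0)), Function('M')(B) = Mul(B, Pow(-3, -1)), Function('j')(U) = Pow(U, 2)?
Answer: Rational(13590574, 3) ≈ 4.5302e+6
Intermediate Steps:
Function('M')(B) = Mul(Rational(-1, 3), B) (Function('M')(B) = Mul(B, Rational(-1, 3)) = Mul(Rational(-1, 3), B))
v = Rational(-1, 44) (v = Pow(Add(Mul(Rational(-1, 3), 6), -42), -1) = Pow(Add(-2, -42), -1) = Pow(-44, -1) = Rational(-1, 44) ≈ -0.022727)
Function('H')(Z, o) = 3 (Function('H')(Z, o) = Add(-9, Mul(3, Add(Pow(-2, 2), Mul(o, 0)))) = Add(-9, Mul(3, Add(4, 0))) = Add(-9, Mul(3, 4)) = Add(-9, 12) = 3)
Function('h')(Y, t) = Rational(1, 3) (Function('h')(Y, t) = Pow(3, -1) = Rational(1, 3))
Add(Function('h')(94, 1889), Mul(-1, -4530191)) = Add(Rational(1, 3), Mul(-1, -4530191)) = Add(Rational(1, 3), 4530191) = Rational(13590574, 3)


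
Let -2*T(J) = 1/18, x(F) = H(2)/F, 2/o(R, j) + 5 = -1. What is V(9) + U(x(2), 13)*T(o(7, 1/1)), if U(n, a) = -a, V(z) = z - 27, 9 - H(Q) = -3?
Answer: -635/36 ≈ -17.639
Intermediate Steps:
o(R, j) = -⅓ (o(R, j) = 2/(-5 - 1) = 2/(-6) = 2*(-⅙) = -⅓)
H(Q) = 12 (H(Q) = 9 - 1*(-3) = 9 + 3 = 12)
V(z) = -27 + z
x(F) = 12/F
T(J) = -1/36 (T(J) = -½/18 = -½*1/18 = -1/36)
V(9) + U(x(2), 13)*T(o(7, 1/1)) = (-27 + 9) - 1*13*(-1/36) = -18 - 13*(-1/36) = -18 + 13/36 = -635/36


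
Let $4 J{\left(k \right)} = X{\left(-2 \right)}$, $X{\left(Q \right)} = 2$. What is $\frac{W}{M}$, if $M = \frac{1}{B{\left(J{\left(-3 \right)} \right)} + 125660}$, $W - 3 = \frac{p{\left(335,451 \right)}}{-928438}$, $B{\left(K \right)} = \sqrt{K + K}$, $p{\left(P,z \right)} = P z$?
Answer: $\frac{331019850369}{928438} \approx 3.5653 \cdot 10^{5}$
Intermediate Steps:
$J{\left(k \right)} = \frac{1}{2}$ ($J{\left(k \right)} = \frac{1}{4} \cdot 2 = \frac{1}{2}$)
$B{\left(K \right)} = \sqrt{2} \sqrt{K}$ ($B{\left(K \right)} = \sqrt{2 K} = \sqrt{2} \sqrt{K}$)
$W = \frac{2634229}{928438}$ ($W = 3 + \frac{335 \cdot 451}{-928438} = 3 + 151085 \left(- \frac{1}{928438}\right) = 3 - \frac{151085}{928438} = \frac{2634229}{928438} \approx 2.8373$)
$M = \frac{1}{125661}$ ($M = \frac{1}{\frac{\sqrt{2}}{\sqrt{2}} + 125660} = \frac{1}{\sqrt{2} \frac{\sqrt{2}}{2} + 125660} = \frac{1}{1 + 125660} = \frac{1}{125661} \approx 7.9579 \cdot 10^{-6}$)
$\frac{W}{M} = \frac{2634229 \frac{1}{\frac{1}{125661}}}{928438} = \frac{2634229}{928438} \cdot 125661 = \frac{331019850369}{928438}$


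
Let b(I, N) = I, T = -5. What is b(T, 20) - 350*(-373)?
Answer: 130545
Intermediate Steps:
b(T, 20) - 350*(-373) = -5 - 350*(-373) = -5 + 130550 = 130545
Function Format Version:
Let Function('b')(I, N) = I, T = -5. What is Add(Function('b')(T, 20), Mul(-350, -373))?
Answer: 130545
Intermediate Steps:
Add(Function('b')(T, 20), Mul(-350, -373)) = Add(-5, Mul(-350, -373)) = Add(-5, 130550) = 130545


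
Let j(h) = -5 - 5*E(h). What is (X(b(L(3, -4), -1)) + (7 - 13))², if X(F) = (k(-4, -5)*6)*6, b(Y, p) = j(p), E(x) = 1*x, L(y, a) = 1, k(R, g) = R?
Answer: 22500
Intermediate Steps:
E(x) = x
j(h) = -5 - 5*h
b(Y, p) = -5 - 5*p
X(F) = -144 (X(F) = -4*6*6 = -24*6 = -144)
(X(b(L(3, -4), -1)) + (7 - 13))² = (-144 + (7 - 13))² = (-144 - 6)² = (-150)² = 22500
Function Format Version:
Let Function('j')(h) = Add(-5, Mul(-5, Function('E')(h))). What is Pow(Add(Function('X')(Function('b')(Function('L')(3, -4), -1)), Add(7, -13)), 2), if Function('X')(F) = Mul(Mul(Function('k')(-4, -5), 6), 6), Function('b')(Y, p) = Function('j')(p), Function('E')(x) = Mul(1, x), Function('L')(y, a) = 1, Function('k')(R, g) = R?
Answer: 22500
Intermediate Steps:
Function('E')(x) = x
Function('j')(h) = Add(-5, Mul(-5, h))
Function('b')(Y, p) = Add(-5, Mul(-5, p))
Function('X')(F) = -144 (Function('X')(F) = Mul(Mul(-4, 6), 6) = Mul(-24, 6) = -144)
Pow(Add(Function('X')(Function('b')(Function('L')(3, -4), -1)), Add(7, -13)), 2) = Pow(Add(-144, Add(7, -13)), 2) = Pow(Add(-144, -6), 2) = Pow(-150, 2) = 22500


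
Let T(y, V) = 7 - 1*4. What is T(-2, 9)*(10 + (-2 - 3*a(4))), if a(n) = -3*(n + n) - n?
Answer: 276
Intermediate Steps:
T(y, V) = 3 (T(y, V) = 7 - 4 = 3)
a(n) = -7*n (a(n) = -6*n - n = -7*n)
T(-2, 9)*(10 + (-2 - 3*a(4))) = 3*(10 + (-2 - (-21)*4)) = 3*(10 + (-2 - 3*(-28))) = 3*(10 + (-2 + 84)) = 3*(10 + 82) = 3*92 = 276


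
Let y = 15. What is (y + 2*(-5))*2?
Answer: 10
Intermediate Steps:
(y + 2*(-5))*2 = (15 + 2*(-5))*2 = (15 - 10)*2 = 5*2 = 10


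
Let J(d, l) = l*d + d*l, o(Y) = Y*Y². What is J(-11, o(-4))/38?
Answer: 704/19 ≈ 37.053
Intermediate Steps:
o(Y) = Y³
J(d, l) = 2*d*l (J(d, l) = d*l + d*l = 2*d*l)
J(-11, o(-4))/38 = (2*(-11)*(-4)³)/38 = (2*(-11)*(-64))/38 = (1/38)*1408 = 704/19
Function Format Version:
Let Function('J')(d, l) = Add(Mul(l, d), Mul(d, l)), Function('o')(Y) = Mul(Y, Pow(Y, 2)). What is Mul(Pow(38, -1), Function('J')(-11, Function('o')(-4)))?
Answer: Rational(704, 19) ≈ 37.053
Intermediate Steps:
Function('o')(Y) = Pow(Y, 3)
Function('J')(d, l) = Mul(2, d, l) (Function('J')(d, l) = Add(Mul(d, l), Mul(d, l)) = Mul(2, d, l))
Mul(Pow(38, -1), Function('J')(-11, Function('o')(-4))) = Mul(Pow(38, -1), Mul(2, -11, Pow(-4, 3))) = Mul(Rational(1, 38), Mul(2, -11, -64)) = Mul(Rational(1, 38), 1408) = Rational(704, 19)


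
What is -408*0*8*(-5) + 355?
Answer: 355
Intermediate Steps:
-408*0*8*(-5) + 355 = -0*(-5) + 355 = -408*0 + 355 = 0 + 355 = 355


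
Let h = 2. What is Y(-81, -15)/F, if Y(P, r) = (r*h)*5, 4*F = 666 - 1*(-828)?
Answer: -100/249 ≈ -0.40161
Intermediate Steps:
F = 747/2 (F = (666 - 1*(-828))/4 = (666 + 828)/4 = (¼)*1494 = 747/2 ≈ 373.50)
Y(P, r) = 10*r (Y(P, r) = (r*2)*5 = (2*r)*5 = 10*r)
Y(-81, -15)/F = (10*(-15))/(747/2) = -150*2/747 = -100/249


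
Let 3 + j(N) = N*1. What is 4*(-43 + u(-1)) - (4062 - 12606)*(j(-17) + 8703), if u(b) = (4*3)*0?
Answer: 74187380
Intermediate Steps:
j(N) = -3 + N (j(N) = -3 + N*1 = -3 + N)
u(b) = 0 (u(b) = 12*0 = 0)
4*(-43 + u(-1)) - (4062 - 12606)*(j(-17) + 8703) = 4*(-43 + 0) - (4062 - 12606)*((-3 - 17) + 8703) = 4*(-43) - (-8544)*(-20 + 8703) = -172 - (-8544)*8683 = -172 - 1*(-74187552) = -172 + 74187552 = 74187380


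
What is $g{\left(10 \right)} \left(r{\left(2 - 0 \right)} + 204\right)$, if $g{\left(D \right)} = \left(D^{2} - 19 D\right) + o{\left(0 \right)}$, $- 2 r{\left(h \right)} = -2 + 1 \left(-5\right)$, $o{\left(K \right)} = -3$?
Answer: $- \frac{38595}{2} \approx -19298.0$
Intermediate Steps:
$r{\left(h \right)} = \frac{7}{2}$ ($r{\left(h \right)} = - \frac{-2 + 1 \left(-5\right)}{2} = - \frac{-2 - 5}{2} = \left(- \frac{1}{2}\right) \left(-7\right) = \frac{7}{2}$)
$g{\left(D \right)} = -3 + D^{2} - 19 D$ ($g{\left(D \right)} = \left(D^{2} - 19 D\right) - 3 = -3 + D^{2} - 19 D$)
$g{\left(10 \right)} \left(r{\left(2 - 0 \right)} + 204\right) = \left(-3 + 10^{2} - 190\right) \left(\frac{7}{2} + 204\right) = \left(-3 + 100 - 190\right) \frac{415}{2} = \left(-93\right) \frac{415}{2} = - \frac{38595}{2}$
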